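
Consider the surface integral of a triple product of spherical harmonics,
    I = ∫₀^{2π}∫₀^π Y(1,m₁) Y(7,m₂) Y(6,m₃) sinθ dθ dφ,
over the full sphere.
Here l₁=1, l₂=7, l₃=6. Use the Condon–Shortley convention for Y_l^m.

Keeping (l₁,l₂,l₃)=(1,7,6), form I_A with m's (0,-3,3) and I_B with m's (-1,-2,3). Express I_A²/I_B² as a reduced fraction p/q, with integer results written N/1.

Shared (l₁,l₂,l₃)=(1,7,6): N and (l;000)² cancel in I_A²/I_B².
A: Δ = 2!·0!·12!/15! = 1/1365; Racah Σ t=1..1: t=1:−1/2177280 = -1/2177280; ⇒ 3j(1 7 6; 0 -3 3)² = 8/273, sgn +1
B: Δ = 2!·0!·12!/15! = 1/1365; Racah Σ t=2..2: t=2:+1/4354560 = 1/4354560; ⇒ 3j(1 7 6; -1 -2 3)² = 2/273, sgn -1
I_A²/I_B² = (8/273)/(2/273) = 4/1

4/1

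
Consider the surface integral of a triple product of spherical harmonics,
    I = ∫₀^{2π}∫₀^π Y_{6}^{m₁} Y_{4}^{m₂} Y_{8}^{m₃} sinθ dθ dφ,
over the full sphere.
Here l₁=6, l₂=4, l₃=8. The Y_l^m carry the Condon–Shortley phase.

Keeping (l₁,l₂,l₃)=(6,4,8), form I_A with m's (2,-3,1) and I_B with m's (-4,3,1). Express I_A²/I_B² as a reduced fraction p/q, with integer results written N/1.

Shared (l₁,l₂,l₃)=(6,4,8): N and (l;000)² cancel in I_A²/I_B².
A: Δ = 2!·10!·6!/19! = 1/23279256; Racah Σ t=0..1: t=0:+1/4147200 t=1:−1/21772800 = 17/87091200; ⇒ 3j(6 4 8; 2 -3 1)² = 119/8151, sgn -1
B: Δ = 2!·10!·6!/19! = 1/23279256; Racah Σ t=1..2: t=1:−1/261273600 t=2:+1/19353600 = 1/20901888; ⇒ 3j(6 4 8; -4 3 1)² = 21875/3325608, sgn -1
I_A²/I_B² = (119/8151)/(21875/3325608) = 6936/3125

6936/3125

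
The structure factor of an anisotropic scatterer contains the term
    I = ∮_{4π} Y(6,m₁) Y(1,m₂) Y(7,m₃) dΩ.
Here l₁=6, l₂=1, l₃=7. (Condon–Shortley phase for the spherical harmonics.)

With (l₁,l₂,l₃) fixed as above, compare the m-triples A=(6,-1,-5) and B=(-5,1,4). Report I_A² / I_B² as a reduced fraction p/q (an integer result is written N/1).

Shared (l₁,l₂,l₃)=(6,1,7): N and (l;000)² cancel in I_A²/I_B².
A: Δ = 0!·12!·2!/15! = 1/1365; Racah Σ t=0..0: t=0:+1/958003200 = 1/958003200; ⇒ 3j(6 1 7; 6 -1 -5)² = 1/1365, sgn +1
B: Δ = 0!·12!·2!/15! = 1/1365; Racah Σ t=0..0: t=0:+1/79833600 = 1/79833600; ⇒ 3j(6 1 7; -5 1 4)² = 1/455, sgn -1
I_A²/I_B² = (1/1365)/(1/455) = 1/3

1/3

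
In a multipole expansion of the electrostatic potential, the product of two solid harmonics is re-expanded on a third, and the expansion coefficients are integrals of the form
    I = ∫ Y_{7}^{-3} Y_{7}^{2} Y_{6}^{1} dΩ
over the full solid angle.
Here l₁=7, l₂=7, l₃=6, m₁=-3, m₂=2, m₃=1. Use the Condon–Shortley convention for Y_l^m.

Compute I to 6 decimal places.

Rules hold: Σm=0, L=20 even, 0≤6≤14.
N = 15·15·13 = 2925
Δ = 8!·6!·6!/21! = 1/2444321880
Racah Σ t=1..7: t=1:−1/2612736000 t=2:+1/20736000 t=3:−1/1658880 t=4:+1/746496 t=5:−1/1658880 t=6:+1/20736000 t=7:−1/2612736000 = 1/4354560
⇒ 3j(7 7 6; 0 0 0)² = 1000/138567, sgn +1
Racah Σ t=4..8: t=4:+1/49766400 t=5:−1/4147200 t=6:+1/2488320 t=7:−1/8709120 t=8:+1/232243200 = 7/99532800
⇒ 3j(7 7 6; -3 2 1)² = 1715/369512, sgn -1
4πI² = N·(3j₀)²·(3jₘ)² = 16078125/164109517
I = -1·√(0.0979719/4π) = -0.08829699

-0.088297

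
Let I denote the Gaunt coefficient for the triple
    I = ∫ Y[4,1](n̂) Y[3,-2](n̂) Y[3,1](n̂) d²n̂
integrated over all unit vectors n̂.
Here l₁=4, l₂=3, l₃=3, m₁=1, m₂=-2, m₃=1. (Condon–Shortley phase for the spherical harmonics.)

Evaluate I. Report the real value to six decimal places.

0.145070

m-sum 0 ✓  L=10 even ✓  1≤3≤7 ✓
Π(2lᵢ+1) = 9×7×7 = 441
triangle coeff Δ(4,3,3) = 1/34650
Σ_t [1,3]: t=1:−1/72 t=2:+1/16 t=3:−1/72 = 5/144
(3j)²=2/77 [(4 3 3; 0 0 0)], sign=-1
Σ_t [0,1]: t=0:+1/144 t=1:−1/48 = -1/72
(3j)²=16/693 [(4 3 3; 1 -2 1)], sign=-1
⇒ 4πI² = 32/121
I = (+1)√(32/121/(4π)) = 0.14506992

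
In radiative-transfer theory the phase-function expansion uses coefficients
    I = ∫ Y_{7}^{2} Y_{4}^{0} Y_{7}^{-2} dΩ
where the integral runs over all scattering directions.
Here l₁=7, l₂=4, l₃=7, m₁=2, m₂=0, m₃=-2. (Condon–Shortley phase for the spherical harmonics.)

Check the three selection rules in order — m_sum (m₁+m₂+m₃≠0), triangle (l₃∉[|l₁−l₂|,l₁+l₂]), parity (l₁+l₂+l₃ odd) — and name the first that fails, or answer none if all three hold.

m₁+m₂+m₃ = 2 + 0 − 2 = 0  ✓
triangle: |7−4|=3 ≤ l₃=7 ≤ 7+4=11  ✓
parity: l₁+l₂+l₃ = 18 is even  ✓

none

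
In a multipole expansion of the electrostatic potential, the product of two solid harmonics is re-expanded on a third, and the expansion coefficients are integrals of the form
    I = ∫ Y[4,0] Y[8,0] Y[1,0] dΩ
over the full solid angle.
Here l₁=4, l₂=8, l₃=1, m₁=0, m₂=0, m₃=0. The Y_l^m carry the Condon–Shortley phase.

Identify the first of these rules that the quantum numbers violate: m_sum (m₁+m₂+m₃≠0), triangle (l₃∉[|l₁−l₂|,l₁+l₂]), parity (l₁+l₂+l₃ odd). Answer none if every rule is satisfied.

triangle

m₁+m₂+m₃ = 0 + 0 + 0 = 0  ✓
triangle: |4−8|=4 ≤ l₃=1 ≤ 4+8=12  ✗
parity: l₁+l₂+l₃ = 13 is odd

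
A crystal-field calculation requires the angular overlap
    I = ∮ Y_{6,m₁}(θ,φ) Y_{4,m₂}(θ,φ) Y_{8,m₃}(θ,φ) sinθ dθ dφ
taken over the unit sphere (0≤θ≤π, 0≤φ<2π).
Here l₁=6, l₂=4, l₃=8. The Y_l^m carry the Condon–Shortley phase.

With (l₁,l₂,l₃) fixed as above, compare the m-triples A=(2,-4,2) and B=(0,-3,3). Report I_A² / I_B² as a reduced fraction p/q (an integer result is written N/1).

Same 6,4,8: normalisation and zero-m 3j drop out of the ratio.
A: Δ: 2! 10! 6! / 19! → 1/23279256; sum: t=0:+1/24883200 = 1/24883200; 3j²(6 4 8; 2 -4 2) = Δ·Π!·Σ² = 980/138567  (sign +1)
B: Δ: 2! 10! 6! / 19! → 1/23279256; sum: t=0:+1/4147200 t=1:−1/10368000 = 1/6912000; 3j²(6 4 8; 0 -3 3) = Δ·Π!·Σ² = 189/16796  (sign -1)
I_A²/I_B² = (980/138567)/(189/16796) = 560/891

560/891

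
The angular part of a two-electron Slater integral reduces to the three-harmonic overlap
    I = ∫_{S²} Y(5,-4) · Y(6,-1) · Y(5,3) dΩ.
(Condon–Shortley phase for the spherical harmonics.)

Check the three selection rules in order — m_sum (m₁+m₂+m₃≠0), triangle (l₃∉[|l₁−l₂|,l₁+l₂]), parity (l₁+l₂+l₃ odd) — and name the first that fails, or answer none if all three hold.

m_sum

Σmᵢ = -2  ✗
l₃∈[|l₁−l₂|,l₁+l₂]=[1,11], have l₃=5
Σlᵢ = 16 ⇒ even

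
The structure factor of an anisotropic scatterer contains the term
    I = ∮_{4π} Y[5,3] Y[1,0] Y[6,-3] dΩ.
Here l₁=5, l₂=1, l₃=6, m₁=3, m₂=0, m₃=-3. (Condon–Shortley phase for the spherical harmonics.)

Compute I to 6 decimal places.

-0.212310

Rules hold: Σm=0, L=12 even, 4≤6≤6.
N = 11·3·13 = 429
Δ = 0!·10!·2!/13! = 1/858
Racah Σ t=0..0: t=0:+1/14400 = 1/14400
⇒ 3j(5 1 6; 0 0 0)² = 6/143, sgn +1
Racah Σ t=0..0: t=0:+1/80640 = 1/80640
⇒ 3j(5 1 6; 3 0 -3)² = 9/286, sgn -1
4πI² = N·(3j₀)²·(3jₘ)² = 81/143
I = -1·√(0.566434/4π) = -0.21230956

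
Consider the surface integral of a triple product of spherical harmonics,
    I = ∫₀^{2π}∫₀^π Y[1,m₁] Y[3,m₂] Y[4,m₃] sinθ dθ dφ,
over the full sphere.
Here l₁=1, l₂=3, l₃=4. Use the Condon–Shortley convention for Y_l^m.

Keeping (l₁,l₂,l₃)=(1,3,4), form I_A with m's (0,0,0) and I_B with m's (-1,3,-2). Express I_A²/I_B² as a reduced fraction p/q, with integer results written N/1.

Shared (l₁,l₂,l₃)=(1,3,4): N and (l;000)² cancel in I_A²/I_B².
A: Δ = 0!·2!·6!/9! = 1/252; Racah Σ t=0..0: t=0:+1/36 = 1/36; ⇒ 3j(1 3 4; 0 0 0)² = 4/63, sgn +1
B: Δ = 0!·2!·6!/9! = 1/252; Racah Σ t=0..0: t=0:+1/1440 = 1/1440; ⇒ 3j(1 3 4; -1 3 -2)² = 1/252, sgn +1
I_A²/I_B² = (4/63)/(1/252) = 16/1

16/1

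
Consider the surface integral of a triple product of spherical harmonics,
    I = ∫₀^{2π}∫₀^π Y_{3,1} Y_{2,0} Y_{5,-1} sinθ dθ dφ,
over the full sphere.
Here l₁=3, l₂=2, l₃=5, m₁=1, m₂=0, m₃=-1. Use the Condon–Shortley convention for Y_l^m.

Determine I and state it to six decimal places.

Checks pass: Σm=0; 10 even; l₃=5∈[1,5].
(2·3+1)(2·2+1)(2·5+1) = 385
Δ: 0! 6! 4! / 11! → 1/2310
sum: t=0:+1/144 = 1/144
3j²(3 2 5; 0 0 0) = Δ·Π!·Σ² = 10/231  (sign -1)
sum: t=0:+1/192 = 1/192
3j²(3 2 5; 1 0 -1) = Δ·Π!·Σ² = 3/77  (sign +1)
combine: 4πI² = 385·10/231·3/77 = 50/77
take √, sign -1: I = -0.22731846

-0.227318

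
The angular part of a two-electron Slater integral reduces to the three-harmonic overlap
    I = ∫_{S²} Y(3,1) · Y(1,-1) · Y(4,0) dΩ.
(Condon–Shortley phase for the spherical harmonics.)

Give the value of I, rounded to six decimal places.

0.150786

m-sum 0 ✓  L=8 even ✓  2≤4≤4 ✓
Π(2lᵢ+1) = 7×3×9 = 189
triangle coeff Δ(3,1,4) = 1/252
Σ_t [0,0]: t=0:+1/36 = 1/36
(3j)²=4/63 [(3 1 4; 0 0 0)], sign=+1
Σ_t [0,0]: t=0:+1/96 = 1/96
(3j)²=1/42 [(3 1 4; 1 -1 0)], sign=+1
⇒ 4πI² = 2/7
I = (+1)√(2/7/(4π)) = 0.15078601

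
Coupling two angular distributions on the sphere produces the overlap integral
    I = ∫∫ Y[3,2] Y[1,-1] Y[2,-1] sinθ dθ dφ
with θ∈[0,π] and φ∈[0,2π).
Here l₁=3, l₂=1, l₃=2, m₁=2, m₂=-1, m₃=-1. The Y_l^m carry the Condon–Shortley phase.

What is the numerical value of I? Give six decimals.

Checks pass: Σm=0; 6 even; l₃=2∈[2,4].
(2·3+1)(2·1+1)(2·2+1) = 105
Δ: 2! 4! 0! / 7! → 1/105
sum: t=1:−1/4 = -1/4
3j²(3 1 2; 0 0 0) = Δ·Π!·Σ² = 3/35  (sign -1)
sum: t=0:+1/12 = 1/12
3j²(3 1 2; 2 -1 -1) = Δ·Π!·Σ² = 2/21  (sign -1)
combine: 4πI² = 105·3/35·2/21 = 6/7
take √, sign +1: I = 0.26116903

0.261169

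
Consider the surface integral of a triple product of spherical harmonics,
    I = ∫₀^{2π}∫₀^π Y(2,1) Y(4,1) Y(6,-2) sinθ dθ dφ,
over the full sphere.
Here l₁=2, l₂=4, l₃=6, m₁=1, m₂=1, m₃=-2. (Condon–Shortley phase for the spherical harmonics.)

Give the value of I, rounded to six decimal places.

0.238034

m-sum 0 ✓  L=12 even ✓  2≤6≤6 ✓
Π(2lᵢ+1) = 5×9×13 = 585
triangle coeff Δ(2,4,6) = 1/6435
Σ_t [0,0]: t=0:+1/2304 = 1/2304
(3j)²=5/143 [(2 4 6; 0 0 0)], sign=+1
Σ_t [0,0]: t=0:+1/4320 = 1/4320
(3j)²=224/6435 [(2 4 6; 1 1 -2)], sign=+1
⇒ 4πI² = 1120/1573
I = (+1)√(1120/1573/(4π)) = 0.23803440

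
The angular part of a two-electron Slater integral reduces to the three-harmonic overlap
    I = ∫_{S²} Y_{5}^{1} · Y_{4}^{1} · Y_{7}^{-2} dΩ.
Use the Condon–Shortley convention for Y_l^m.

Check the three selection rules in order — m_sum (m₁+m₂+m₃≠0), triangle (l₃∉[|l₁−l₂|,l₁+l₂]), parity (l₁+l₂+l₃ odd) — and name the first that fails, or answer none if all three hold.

none

azimuthal sum: 1 + 1 − 2 = 0  ✓
1 ≤ 7 ≤ 9 (triangle on l)  ✓
L = 5 + 4 + 7 = 16 (even)  ✓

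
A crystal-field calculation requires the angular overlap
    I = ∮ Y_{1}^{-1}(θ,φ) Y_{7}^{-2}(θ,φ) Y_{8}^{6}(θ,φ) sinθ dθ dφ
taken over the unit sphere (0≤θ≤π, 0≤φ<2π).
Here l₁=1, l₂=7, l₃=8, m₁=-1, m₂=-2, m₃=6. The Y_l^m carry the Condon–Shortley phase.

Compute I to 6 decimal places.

Σmᵢ = 3 ≠ 0, so the φ-integral vanishes; I = 0

0.000000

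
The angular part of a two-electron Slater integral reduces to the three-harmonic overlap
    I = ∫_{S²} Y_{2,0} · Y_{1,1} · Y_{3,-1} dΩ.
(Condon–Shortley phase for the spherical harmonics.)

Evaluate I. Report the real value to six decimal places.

-0.202301

Checks pass: Σm=0; 6 even; l₃=3∈[1,3].
(2·2+1)(2·1+1)(2·3+1) = 105
Δ: 0! 4! 2! / 7! → 1/105
sum: t=0:+1/4 = 1/4
3j²(2 1 3; 0 0 0) = Δ·Π!·Σ² = 3/35  (sign -1)
sum: t=0:+1/8 = 1/8
3j²(2 1 3; 0 1 -1) = Δ·Π!·Σ² = 2/35  (sign +1)
combine: 4πI² = 105·3/35·2/35 = 18/35
take √, sign -1: I = -0.20230066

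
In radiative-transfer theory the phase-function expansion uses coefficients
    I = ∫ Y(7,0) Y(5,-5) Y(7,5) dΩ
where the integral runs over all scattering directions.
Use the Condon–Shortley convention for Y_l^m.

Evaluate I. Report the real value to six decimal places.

0.000000

L=19 odd ⇒ parity kills the (l;000) factor ⇒ I = 0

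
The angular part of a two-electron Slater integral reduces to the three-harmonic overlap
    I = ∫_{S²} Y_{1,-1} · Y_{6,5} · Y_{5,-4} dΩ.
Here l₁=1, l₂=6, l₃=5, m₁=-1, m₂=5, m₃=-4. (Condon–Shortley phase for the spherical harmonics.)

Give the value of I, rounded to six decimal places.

Rules hold: Σm=0, L=12 even, 5≤5≤7.
N = 3·13·11 = 429
Δ = 2!·0!·10!/13! = 1/858
Racah Σ t=1..1: t=1:−1/14400 = -1/14400
⇒ 3j(1 6 5; 0 0 0)² = 6/143, sgn +1
Racah Σ t=2..2: t=2:+1/725760 = 1/725760
⇒ 3j(1 6 5; -1 5 -4)² = 5/78, sgn -1
4πI² = N·(3j₀)²·(3jₘ)² = 15/13
I = -1·√(1.15385/4π) = -0.30301841

-0.303018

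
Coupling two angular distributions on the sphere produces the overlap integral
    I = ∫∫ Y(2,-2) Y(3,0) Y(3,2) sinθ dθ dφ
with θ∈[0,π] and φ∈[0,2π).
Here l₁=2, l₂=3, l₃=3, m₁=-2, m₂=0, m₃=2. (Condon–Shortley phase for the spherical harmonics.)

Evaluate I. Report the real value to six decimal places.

m-sum 0 ✓  L=8 even ✓  1≤3≤5 ✓
Π(2lᵢ+1) = 5×7×7 = 245
triangle coeff Δ(2,3,3) = 1/3780
Σ_t [0,2]: t=0:+1/24 t=1:−1/4 t=2:+1/24 = -1/6
(3j)²=4/105 [(2 3 3; 0 0 0)], sign=+1
Σ_t [2,2]: t=2:+1/24 = 1/24
(3j)²=1/21 [(2 3 3; -2 0 2)], sign=-1
⇒ 4πI² = 4/9
I = (-1)√(4/9/(4π)) = -0.18806319

-0.188063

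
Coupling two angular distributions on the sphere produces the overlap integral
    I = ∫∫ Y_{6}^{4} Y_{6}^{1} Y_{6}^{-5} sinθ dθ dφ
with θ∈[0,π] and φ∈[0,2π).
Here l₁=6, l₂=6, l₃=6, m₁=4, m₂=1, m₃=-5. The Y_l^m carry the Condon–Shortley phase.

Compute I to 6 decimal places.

Checks pass: Σm=0; 18 even; l₃=6∈[0,12].
(2·6+1)(2·6+1)(2·6+1) = 2197
Δ: 6! 6! 6! / 19! → 1/325909584
sum: t=0:+1/373248000 t=1:−1/1728000 t=2:+1/110592 t=3:−1/46656 t=4:+1/110592 t=5:−1/1728000 t=6:+1/373248000 = -7/1555200
3j²(6 6 6; 0 0 0) = Δ·Π!·Σ² = 400/46189  (sign -1)
sum: t=1:−1/10368000 t=2:+1/4147200 = 1/6912000
3j²(6 6 6; 4 1 -5) = Δ·Π!·Σ² = 189/16796  (sign -1)
combine: 4πI² = 2197·400/46189·189/16796 = 245700/1147619
take √, sign +1: I = 0.13052653

0.130527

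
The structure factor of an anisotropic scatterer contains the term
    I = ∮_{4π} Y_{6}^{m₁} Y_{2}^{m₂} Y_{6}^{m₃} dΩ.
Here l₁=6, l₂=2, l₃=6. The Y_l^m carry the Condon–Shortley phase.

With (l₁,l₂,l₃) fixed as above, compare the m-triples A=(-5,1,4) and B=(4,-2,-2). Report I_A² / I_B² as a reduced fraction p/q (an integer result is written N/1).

Shared (l₁,l₂,l₃)=(6,2,6): N and (l;000)² cancel in I_A²/I_B².
A: Δ = 2!·10!·2!/15! = 1/90090; Racah Σ t=1..2: t=1:−1/7257600 t=2:+1/725760 = 1/806400; ⇒ 3j(6 2 6; -5 1 4)² = 27/910, sgn +1
B: Δ = 2!·10!·2!/15! = 1/90090; Racah Σ t=0..0: t=0:+1/322560 = 1/322560; ⇒ 3j(6 2 6; 4 -2 -2)² = 18/1001, sgn +1
I_A²/I_B² = (27/910)/(18/1001) = 33/20

33/20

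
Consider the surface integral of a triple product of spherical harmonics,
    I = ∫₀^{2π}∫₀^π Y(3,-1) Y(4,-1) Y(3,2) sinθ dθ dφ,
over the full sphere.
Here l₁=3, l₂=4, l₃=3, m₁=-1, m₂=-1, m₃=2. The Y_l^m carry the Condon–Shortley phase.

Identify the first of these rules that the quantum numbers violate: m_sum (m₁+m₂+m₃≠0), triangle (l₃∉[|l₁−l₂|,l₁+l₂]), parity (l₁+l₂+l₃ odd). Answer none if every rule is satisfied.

none

azimuthal sum: -1 − 1 + 2 = 0  ✓
1 ≤ 3 ≤ 7 (triangle on l)  ✓
L = 3 + 4 + 3 = 10 (even)  ✓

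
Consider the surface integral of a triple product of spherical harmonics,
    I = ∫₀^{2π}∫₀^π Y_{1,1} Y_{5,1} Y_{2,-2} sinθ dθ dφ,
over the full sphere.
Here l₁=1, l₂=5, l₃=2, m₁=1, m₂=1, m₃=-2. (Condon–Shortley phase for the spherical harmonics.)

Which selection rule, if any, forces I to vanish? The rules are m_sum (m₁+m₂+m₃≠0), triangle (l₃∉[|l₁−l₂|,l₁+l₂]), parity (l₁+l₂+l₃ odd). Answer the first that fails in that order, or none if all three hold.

triangle

m₁+m₂+m₃ = 1 + 1 − 2 = 0  ✓
triangle: |1−5|=4 ≤ l₃=2 ≤ 1+5=6  ✗
parity: l₁+l₂+l₃ = 8 is even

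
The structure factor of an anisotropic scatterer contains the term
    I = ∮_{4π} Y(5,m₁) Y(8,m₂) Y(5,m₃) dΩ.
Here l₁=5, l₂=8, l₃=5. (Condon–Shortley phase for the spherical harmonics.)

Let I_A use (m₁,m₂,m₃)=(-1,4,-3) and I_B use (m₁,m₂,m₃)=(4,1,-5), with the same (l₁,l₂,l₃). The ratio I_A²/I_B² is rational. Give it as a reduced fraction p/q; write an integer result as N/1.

11/60

Same 5,8,5: normalisation and zero-m 3j drop out of the ratio.
A: Δ: 8! 2! 8! / 19! → 1/37413090; sum: t=4:+1/46448640 t=5:−1/3628800 t=6:+1/4147200 = -1/77414400; 3j²(5 8 5; -1 4 -3) = Δ·Π!·Σ² = 3/41990  (sign -1)
B: Δ: 8! 2! 8! / 19! → 1/37413090; sum: t=1:−1/406425600 = -1/406425600; 3j²(5 8 5; 4 1 -5) = Δ·Π!·Σ² = 18/46189  (sign -1)
I_A²/I_B² = (3/41990)/(18/46189) = 11/60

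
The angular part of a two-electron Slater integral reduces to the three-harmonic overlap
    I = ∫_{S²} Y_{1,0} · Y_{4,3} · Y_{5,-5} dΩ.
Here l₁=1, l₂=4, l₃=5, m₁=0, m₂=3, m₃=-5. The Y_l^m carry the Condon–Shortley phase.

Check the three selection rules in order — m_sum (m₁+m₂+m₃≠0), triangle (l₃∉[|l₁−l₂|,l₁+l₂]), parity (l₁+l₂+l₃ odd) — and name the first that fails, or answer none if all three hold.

m_sum

m₁+m₂+m₃ = 0 + 3 − 5 = -2  ✗
triangle: |1−4|=3 ≤ l₃=5 ≤ 1+4=5
parity: l₁+l₂+l₃ = 10 is even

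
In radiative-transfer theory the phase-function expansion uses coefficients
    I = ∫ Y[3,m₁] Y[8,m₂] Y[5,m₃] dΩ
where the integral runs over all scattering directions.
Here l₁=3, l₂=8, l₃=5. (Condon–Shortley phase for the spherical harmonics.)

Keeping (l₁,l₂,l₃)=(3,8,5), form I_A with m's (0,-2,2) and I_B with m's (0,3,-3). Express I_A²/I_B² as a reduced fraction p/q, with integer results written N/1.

l's match ⇒ only the (l;m) 3-j factors differ between A and B.
A: triangle coeff Δ(3,8,5) = 1/136136; Σ_t [3,3]: t=3:−1/1088640 = -1/1088640; (3j)²=300/17017 [(3 8 5; 0 -2 2)], sign=+1
B: triangle coeff Δ(3,8,5) = 1/136136; Σ_t [3,3]: t=3:−1/2903040 = -1/2903040; (3j)²=75/6188 [(3 8 5; 0 3 -3)], sign=-1
I_A²/I_B² = (300/17017)/(75/6188) = 16/11

16/11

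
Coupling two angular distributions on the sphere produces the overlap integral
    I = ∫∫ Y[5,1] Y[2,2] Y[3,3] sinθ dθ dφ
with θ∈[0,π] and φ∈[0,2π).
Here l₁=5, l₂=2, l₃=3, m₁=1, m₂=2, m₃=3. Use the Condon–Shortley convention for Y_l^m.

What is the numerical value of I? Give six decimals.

0.000000

Σmᵢ = 6 ≠ 0, so the φ-integral vanishes; I = 0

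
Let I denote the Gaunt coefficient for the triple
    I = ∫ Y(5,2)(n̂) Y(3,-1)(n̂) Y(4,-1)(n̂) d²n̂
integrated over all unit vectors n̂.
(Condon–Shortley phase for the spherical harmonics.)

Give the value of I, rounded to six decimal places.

m-sum 0 ✓  L=12 even ✓  2≤4≤8 ✓
Π(2lᵢ+1) = 11×7×9 = 693
triangle coeff Δ(5,3,4) = 1/180180
Σ_t [1,3]: t=1:−1/576 t=2:+1/144 t=3:−1/576 = 1/288
(3j)²=20/1001 [(5 3 4; 0 0 0)], sign=+1
Σ_t [0,2]: t=0:+1/1728 t=1:−1/288 t=2:+1/960 = -1/540
(3j)²=128/6435 [(5 3 4; 2 -1 -1)], sign=+1
⇒ 4πI² = 512/1859
I = (+1)√(512/1859/(4π)) = 0.14804384

0.148044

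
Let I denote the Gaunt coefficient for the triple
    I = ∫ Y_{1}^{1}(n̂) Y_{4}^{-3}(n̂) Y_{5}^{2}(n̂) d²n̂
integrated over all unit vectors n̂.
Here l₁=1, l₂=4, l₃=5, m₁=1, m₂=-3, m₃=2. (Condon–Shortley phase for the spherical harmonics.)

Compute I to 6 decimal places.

m-sum 0 ✓  L=10 even ✓  3≤5≤5 ✓
Π(2lᵢ+1) = 3×9×11 = 297
triangle coeff Δ(1,4,5) = 1/495
Σ_t [0,0]: t=0:+1/576 = 1/576
(3j)²=5/99 [(1 4 5; 0 0 0)], sign=-1
Σ_t [0,0]: t=0:+1/10080 = 1/10080
(3j)²=1/165 [(1 4 5; 1 -3 2)], sign=-1
⇒ 4πI² = 1/11
I = (+1)√(1/11/(4π)) = 0.08505478

0.085055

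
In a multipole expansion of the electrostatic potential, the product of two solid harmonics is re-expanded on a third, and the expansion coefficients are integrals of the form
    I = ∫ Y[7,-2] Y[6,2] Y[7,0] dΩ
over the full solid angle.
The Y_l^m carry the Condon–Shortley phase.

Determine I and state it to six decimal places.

-0.073859

Checks pass: Σm=0; 20 even; l₃=7∈[1,13].
(2·7+1)(2·6+1)(2·7+1) = 2925
Δ: 6! 8! 6! / 21! → 1/2444321880
sum: t=0:+1/2612736000 t=1:−1/20736000 t=2:+1/1658880 t=3:−1/746496 t=4:+1/1658880 t=5:−1/20736000 t=6:+1/2612736000 = -1/4354560
3j²(7 6 7; 0 0 0) = Δ·Π!·Σ² = 1000/138567  (sign +1)
sum: t=2:+1/174182400 t=3:−1/6220800 t=4:+1/1658880 t=5:−1/2488320 t=6:+1/24883200 = 1/11612160
3j²(7 6 7; -2 2 0) = Δ·Π!·Σ² = 150/46189  (sign -1)
combine: 4πI² = 2925·1000/138567·150/46189 = 11250000/164109517
take √, sign -1: I = -0.07385917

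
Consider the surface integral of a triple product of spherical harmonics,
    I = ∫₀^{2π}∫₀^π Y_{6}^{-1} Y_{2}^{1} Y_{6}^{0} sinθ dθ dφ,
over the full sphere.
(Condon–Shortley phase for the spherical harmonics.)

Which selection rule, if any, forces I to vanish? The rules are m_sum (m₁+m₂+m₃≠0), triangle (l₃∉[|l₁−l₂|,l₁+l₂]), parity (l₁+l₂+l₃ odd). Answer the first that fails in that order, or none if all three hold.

azimuthal sum: -1 + 1 + 0 = 0  ✓
4 ≤ 6 ≤ 8 (triangle on l)  ✓
L = 6 + 2 + 6 = 14 (even)  ✓

none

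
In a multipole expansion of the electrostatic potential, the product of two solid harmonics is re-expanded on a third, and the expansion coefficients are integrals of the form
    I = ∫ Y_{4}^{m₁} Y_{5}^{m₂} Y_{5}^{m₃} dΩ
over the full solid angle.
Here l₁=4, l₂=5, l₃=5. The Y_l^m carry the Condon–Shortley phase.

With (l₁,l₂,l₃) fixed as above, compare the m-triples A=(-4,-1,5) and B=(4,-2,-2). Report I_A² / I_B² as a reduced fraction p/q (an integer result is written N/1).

Shared (l₁,l₂,l₃)=(4,5,5): N and (l;000)² cancel in I_A²/I_B².
A: Δ = 4!·4!·6!/15! = 1/3153150; Racah Σ t=4..4: t=4:+1/414720 = 1/414720; ⇒ 3j(4 5 5; -4 -1 5)² = 2/429, sgn +1
B: Δ = 4!·4!·6!/15! = 1/3153150; Racah Σ t=0..0: t=0:+1/20736 = 1/20736; ⇒ 3j(4 5 5; 4 -2 -2)² = 35/1287, sgn -1
I_A²/I_B² = (2/429)/(35/1287) = 6/35

6/35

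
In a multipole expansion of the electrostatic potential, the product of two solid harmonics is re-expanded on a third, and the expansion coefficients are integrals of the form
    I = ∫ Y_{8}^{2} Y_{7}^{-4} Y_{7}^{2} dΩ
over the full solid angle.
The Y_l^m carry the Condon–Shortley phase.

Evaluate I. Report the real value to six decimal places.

Checks pass: Σm=0; 22 even; l₃=7∈[1,15].
(2·8+1)(2·7+1)(2·7+1) = 3825
Δ: 8! 8! 6! / 23! → 1/22086194130
sum: t=1:−1/18289152000 t=2:+1/248832000 t=3:−1/24883200 t=4:+1/11943936 t=5:−1/24883200 t=6:+1/248832000 t=7:−1/18289152000 = 11/975421440
3j²(8 7 7; 0 0 0) = Δ·Π!·Σ² = 1750/289731  (sign -1)
sum: t=0:+1/2090188800 t=1:−1/174182400 t=2:+1/99532800 t=3:−1/373248000 = 11/5225472000
3j²(8 7 7; 2 -4 2) = Δ·Π!·Σ² = 528/96577  (sign -1)
combine: 4πI² = 3825·1750/289731·528/96577 = 69300000/548653937
take √, sign +1: I = 0.10025648

0.100256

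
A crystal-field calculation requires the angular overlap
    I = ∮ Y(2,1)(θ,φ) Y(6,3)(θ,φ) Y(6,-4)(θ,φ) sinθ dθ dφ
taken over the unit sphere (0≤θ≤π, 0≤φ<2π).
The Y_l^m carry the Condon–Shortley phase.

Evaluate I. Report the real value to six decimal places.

Rules hold: Σm=0, L=14 even, 4≤6≤8.
N = 5·13·13 = 845
Δ = 2!·2!·10!/15! = 1/90090
Racah Σ t=0..2: t=0:+1/69120 t=1:−1/14400 t=2:+1/69120 = -7/172800
⇒ 3j(2 6 6; 0 0 0)² = 14/715, sgn -1
Racah Σ t=0..1: t=0:+1/725760 t=1:−1/161280 = -1/207360
⇒ 3j(2 6 6; 1 3 -4)² = 7/286, sgn -1
4πI² = N·(3j₀)²·(3jₘ)² = 49/121
I = +1·√(0.404959/4π) = 0.17951487

0.179515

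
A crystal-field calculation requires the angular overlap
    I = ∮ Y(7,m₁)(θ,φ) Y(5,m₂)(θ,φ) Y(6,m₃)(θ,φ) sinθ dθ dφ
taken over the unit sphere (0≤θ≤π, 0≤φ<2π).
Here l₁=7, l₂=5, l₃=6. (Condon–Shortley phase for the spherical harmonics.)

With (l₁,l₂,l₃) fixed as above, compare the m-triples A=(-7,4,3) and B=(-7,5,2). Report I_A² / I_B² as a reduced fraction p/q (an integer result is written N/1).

18/5

l's match ⇒ only the (l;m) 3-j factors differ between A and B.
A: triangle coeff Δ(7,5,6) = 1/174594420; Σ_t [6,6]: t=6:+1/174182400 = 1/174182400; (3j)²=21/1615 [(7 5 6; -7 4 3)], sign=-1
B: triangle coeff Δ(7,5,6) = 1/174594420; Σ_t [6,6]: t=6:+1/696729600 = 1/696729600; (3j)²=7/1938 [(7 5 6; -7 5 2)], sign=+1
I_A²/I_B² = (21/1615)/(7/1938) = 18/5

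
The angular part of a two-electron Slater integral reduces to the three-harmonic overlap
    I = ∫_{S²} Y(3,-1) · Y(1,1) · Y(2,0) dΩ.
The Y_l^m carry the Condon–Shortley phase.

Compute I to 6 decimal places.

Checks pass: Σm=0; 6 even; l₃=2∈[2,4].
(2·3+1)(2·1+1)(2·2+1) = 105
Δ: 2! 4! 0! / 7! → 1/105
sum: t=1:−1/4 = -1/4
3j²(3 1 2; 0 0 0) = Δ·Π!·Σ² = 3/35  (sign -1)
sum: t=2:+1/8 = 1/8
3j²(3 1 2; -1 1 0) = Δ·Π!·Σ² = 2/35  (sign +1)
combine: 4πI² = 105·3/35·2/35 = 18/35
take √, sign -1: I = -0.20230066

-0.202301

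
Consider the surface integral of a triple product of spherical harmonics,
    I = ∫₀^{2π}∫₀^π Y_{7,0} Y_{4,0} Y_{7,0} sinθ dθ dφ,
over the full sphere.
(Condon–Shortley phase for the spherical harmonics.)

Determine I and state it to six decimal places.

Checks pass: Σm=0; 18 even; l₃=7∈[3,11].
(2·7+1)(2·4+1)(2·7+1) = 2025
Δ: 4! 10! 4! / 19! → 1/58198140
sum: t=0:+1/17418240 t=1:−1/622080 t=2:+1/230400 t=3:−1/622080 t=4:+1/17418240 = 1/806400
3j²(7 4 7; 0 0 0) = Δ·Π!·Σ² = 2268/230945  (sign -1)
(m-triple is (0,0,0) — same symbol as above.)
combine: 4πI² = 2025·2268/230945·2268/230945 = 416649744/2133423721
take √, sign +1: I = 0.12466429

0.124664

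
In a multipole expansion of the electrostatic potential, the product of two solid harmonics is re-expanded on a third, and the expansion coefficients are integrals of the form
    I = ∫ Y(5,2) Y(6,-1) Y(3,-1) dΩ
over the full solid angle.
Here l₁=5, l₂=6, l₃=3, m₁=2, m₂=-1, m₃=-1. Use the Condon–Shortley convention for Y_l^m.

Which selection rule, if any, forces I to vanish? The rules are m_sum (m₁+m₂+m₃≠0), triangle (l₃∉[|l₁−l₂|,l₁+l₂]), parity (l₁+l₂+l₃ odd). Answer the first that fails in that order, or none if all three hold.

none

Σmᵢ = 0  ✓
l₃∈[|l₁−l₂|,l₁+l₂]=[1,11], have l₃=3  ✓
Σlᵢ = 14 ⇒ even  ✓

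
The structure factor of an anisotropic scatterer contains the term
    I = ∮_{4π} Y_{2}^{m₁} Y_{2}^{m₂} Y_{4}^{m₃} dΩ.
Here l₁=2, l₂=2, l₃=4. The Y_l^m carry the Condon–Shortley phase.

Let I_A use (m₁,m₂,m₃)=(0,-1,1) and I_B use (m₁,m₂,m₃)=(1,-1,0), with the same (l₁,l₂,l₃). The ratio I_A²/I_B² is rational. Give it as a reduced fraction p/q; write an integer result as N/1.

15/8

l's match ⇒ only the (l;m) 3-j factors differ between A and B.
A: triangle coeff Δ(2,2,4) = 1/630; Σ_t [0,0]: t=0:+1/24 = 1/24; (3j)²=1/21 [(2 2 4; 0 -1 1)], sign=-1
B: triangle coeff Δ(2,2,4) = 1/630; Σ_t [0,0]: t=0:+1/36 = 1/36; (3j)²=8/315 [(2 2 4; 1 -1 0)], sign=+1
I_A²/I_B² = (1/21)/(8/315) = 15/8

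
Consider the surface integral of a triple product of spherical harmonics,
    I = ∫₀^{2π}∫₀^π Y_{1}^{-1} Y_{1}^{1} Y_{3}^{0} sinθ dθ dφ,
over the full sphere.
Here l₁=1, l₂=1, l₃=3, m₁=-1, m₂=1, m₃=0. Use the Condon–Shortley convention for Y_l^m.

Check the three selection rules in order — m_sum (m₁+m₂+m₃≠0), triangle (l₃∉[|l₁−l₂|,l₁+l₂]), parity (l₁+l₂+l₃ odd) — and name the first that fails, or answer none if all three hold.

triangle

Σmᵢ = 0  ✓
l₃∈[|l₁−l₂|,l₁+l₂]=[0,2], have l₃=3  ✗
Σlᵢ = 5 ⇒ odd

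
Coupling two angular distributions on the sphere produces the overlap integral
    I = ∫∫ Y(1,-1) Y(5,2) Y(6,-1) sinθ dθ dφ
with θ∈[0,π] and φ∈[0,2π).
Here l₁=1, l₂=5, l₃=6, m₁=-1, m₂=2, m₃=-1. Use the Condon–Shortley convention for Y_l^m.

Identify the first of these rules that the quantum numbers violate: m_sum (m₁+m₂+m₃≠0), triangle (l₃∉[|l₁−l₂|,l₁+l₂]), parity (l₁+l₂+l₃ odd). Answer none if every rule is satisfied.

m₁+m₂+m₃ = -1 + 2 − 1 = 0  ✓
triangle: |1−5|=4 ≤ l₃=6 ≤ 1+5=6  ✓
parity: l₁+l₂+l₃ = 12 is even  ✓

none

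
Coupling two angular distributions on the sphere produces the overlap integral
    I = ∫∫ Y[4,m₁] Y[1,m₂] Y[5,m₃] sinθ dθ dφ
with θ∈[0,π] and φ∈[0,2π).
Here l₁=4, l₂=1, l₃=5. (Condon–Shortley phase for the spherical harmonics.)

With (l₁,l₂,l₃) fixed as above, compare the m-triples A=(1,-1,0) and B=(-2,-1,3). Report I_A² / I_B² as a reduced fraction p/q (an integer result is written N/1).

Shared (l₁,l₂,l₃)=(4,1,5): N and (l;000)² cancel in I_A²/I_B².
A: Δ = 0!·8!·2!/11! = 1/495; Racah Σ t=0..0: t=0:+1/1440 = 1/1440; ⇒ 3j(4 1 5; 1 -1 0)² = 2/99, sgn -1
B: Δ = 0!·8!·2!/11! = 1/495; Racah Σ t=0..0: t=0:+1/2880 = 1/2880; ⇒ 3j(4 1 5; -2 -1 3)² = 28/495, sgn +1
I_A²/I_B² = (2/99)/(28/495) = 5/14

5/14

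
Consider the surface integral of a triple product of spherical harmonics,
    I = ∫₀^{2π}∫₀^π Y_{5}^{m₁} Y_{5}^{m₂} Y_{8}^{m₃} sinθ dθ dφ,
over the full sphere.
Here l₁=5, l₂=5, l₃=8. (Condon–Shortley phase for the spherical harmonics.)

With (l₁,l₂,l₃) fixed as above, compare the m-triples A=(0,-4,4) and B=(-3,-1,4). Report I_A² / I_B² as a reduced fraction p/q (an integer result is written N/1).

605/3

l's match ⇒ only the (l;m) 3-j factors differ between A and B.
A: triangle coeff Δ(5,5,8) = 1/37413090; Σ_t [0,1]: t=0:+1/7257600 t=1:−1/23224320 = 11/116121600; (3j)²=121/8398 [(5 5 8; 0 -4 4)], sign=+1
B: triangle coeff Δ(5,5,8) = 1/37413090; Σ_t [0,2]: t=0:+1/46448640 t=1:−1/3628800 t=2:+1/4147200 = -1/77414400; (3j)²=3/41990 [(5 5 8; -3 -1 4)], sign=-1
I_A²/I_B² = (121/8398)/(3/41990) = 605/3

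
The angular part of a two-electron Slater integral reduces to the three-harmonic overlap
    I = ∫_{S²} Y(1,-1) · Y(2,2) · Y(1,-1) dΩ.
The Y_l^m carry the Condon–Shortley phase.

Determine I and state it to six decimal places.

0.309019

m-sum 0 ✓  L=4 even ✓  1≤1≤3 ✓
Π(2lᵢ+1) = 3×5×3 = 45
triangle coeff Δ(1,2,1) = 1/30
Σ_t [1,1]: t=1:−1/1 = -1/1
(3j)²=2/15 [(1 2 1; 0 0 0)], sign=+1
Σ_t [2,2]: t=2:+1/4 = 1/4
(3j)²=1/5 [(1 2 1; -1 2 -1)], sign=+1
⇒ 4πI² = 6/5
I = (+1)√(6/5/(4π)) = 0.30901936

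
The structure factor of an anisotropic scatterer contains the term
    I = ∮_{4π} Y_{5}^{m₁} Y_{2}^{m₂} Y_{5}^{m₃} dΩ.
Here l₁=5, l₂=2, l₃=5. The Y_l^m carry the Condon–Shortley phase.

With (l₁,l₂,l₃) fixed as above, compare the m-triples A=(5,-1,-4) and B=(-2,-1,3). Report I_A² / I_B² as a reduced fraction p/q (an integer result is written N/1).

27/20

Same 5,2,5: normalisation and zero-m 3j drop out of the ratio.
A: Δ: 2! 8! 2! / 13! → 1/38610; sum: t=0:+1/80640 = 1/80640; 3j²(5 2 5; 5 -1 -4) = Δ·Π!·Σ² = 9/286  (sign -1)
B: Δ: 2! 8! 2! / 13! → 1/38610; sum: t=0:+1/10080 t=1:−1/2880 = -1/4032; 3j²(5 2 5; -2 -1 3) = Δ·Π!·Σ² = 10/429  (sign -1)
I_A²/I_B² = (9/286)/(10/429) = 27/20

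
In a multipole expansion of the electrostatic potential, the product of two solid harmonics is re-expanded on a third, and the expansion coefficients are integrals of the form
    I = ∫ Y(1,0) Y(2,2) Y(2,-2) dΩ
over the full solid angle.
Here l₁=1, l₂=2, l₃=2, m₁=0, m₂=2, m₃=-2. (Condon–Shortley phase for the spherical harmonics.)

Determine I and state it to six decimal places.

Σlᵢ=5 odd — θ-integrand is odd under cosθ→−cosθ; I=0

0.000000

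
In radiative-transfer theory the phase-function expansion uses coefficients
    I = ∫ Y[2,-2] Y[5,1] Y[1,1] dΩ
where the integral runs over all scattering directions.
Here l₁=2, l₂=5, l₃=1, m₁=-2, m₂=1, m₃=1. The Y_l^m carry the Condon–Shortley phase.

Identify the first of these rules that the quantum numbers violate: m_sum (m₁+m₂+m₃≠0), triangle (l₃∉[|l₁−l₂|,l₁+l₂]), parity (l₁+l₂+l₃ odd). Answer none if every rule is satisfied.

triangle

m₁+m₂+m₃ = -2 + 1 + 1 = 0  ✓
triangle: |2−5|=3 ≤ l₃=1 ≤ 2+5=7  ✗
parity: l₁+l₂+l₃ = 8 is even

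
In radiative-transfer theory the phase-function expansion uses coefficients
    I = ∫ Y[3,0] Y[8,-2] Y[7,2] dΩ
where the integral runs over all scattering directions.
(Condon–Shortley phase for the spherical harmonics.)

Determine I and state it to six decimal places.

Rules hold: Σm=0, L=18 even, 5≤7≤11.
N = 7·17·15 = 1785
Δ = 4!·2!·12!/19! = 1/5290740
Racah Σ t=1..3: t=1:−1/7257600 t=2:+1/2073600 t=3:−1/7257600 = 1/4838400
⇒ 3j(3 8 7; 0 0 0)² = 252/20995, sgn -1
Racah Σ t=1..3: t=1:−1/7257600 t=2:+1/3870720 t=3:−1/26127360 = 43/522547200
⇒ 3j(3 8 7; 0 -2 2)² = 1849/352716, sgn -1
4πI² = N·(3j₀)²·(3jₘ)² = 116487/1037153
I = +1·√(0.112314/4π) = 0.09453930

0.094539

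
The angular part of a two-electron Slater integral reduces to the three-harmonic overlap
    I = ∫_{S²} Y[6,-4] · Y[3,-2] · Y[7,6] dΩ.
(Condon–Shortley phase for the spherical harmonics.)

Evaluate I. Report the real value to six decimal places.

0.183421

m-sum 0 ✓  L=16 even ✓  3≤7≤9 ✓
Π(2lᵢ+1) = 13×7×15 = 1365
triangle coeff Δ(6,3,7) = 1/2042040
Σ_t [0,2]: t=0:+1/207360 t=1:−1/57600 t=2:+1/207360 = -1/129600
(3j)²=168/12155 [(6 3 7; 0 0 0)], sign=+1
Σ_t [0,1]: t=0:+1/43545600 t=1:−1/8709120 = -1/10886400
(3j)²=8/357 [(6 3 7; -4 -2 6)], sign=+1
⇒ 4πI² = 1344/3179
I = (+1)√(1344/3179/(4π)) = 0.18342116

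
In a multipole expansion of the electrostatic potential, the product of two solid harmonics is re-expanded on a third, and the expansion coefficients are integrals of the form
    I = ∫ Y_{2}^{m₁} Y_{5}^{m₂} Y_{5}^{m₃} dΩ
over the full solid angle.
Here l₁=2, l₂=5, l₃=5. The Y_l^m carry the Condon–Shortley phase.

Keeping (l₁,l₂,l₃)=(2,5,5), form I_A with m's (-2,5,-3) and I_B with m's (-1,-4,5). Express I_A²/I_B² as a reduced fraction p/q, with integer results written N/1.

l's match ⇒ only the (l;m) 3-j factors differ between A and B.
A: triangle coeff Δ(2,5,5) = 1/38610; Σ_t [2,2]: t=2:+1/161280 = 1/161280; (3j)²=1/143 [(2 5 5; -2 5 -3)], sign=+1
B: triangle coeff Δ(2,5,5) = 1/38610; Σ_t [1,1]: t=1:−1/80640 = -1/80640; (3j)²=9/286 [(2 5 5; -1 -4 5)], sign=-1
I_A²/I_B² = (1/143)/(9/286) = 2/9

2/9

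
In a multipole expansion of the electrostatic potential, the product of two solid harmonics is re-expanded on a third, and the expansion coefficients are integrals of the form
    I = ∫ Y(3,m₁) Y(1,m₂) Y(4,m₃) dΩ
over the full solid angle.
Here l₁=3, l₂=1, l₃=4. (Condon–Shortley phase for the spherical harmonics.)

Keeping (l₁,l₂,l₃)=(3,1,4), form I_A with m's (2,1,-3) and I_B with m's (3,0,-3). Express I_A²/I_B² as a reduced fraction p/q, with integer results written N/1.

Same 3,1,4: normalisation and zero-m 3j drop out of the ratio.
A: Δ: 0! 6! 2! / 9! → 1/252; sum: t=0:+1/240 = 1/240; 3j²(3 1 4; 2 1 -3) = Δ·Π!·Σ² = 1/12  (sign -1)
B: Δ: 0! 6! 2! / 9! → 1/252; sum: t=0:+1/720 = 1/720; 3j²(3 1 4; 3 0 -3) = Δ·Π!·Σ² = 1/36  (sign -1)
I_A²/I_B² = (1/12)/(1/36) = 3/1

3/1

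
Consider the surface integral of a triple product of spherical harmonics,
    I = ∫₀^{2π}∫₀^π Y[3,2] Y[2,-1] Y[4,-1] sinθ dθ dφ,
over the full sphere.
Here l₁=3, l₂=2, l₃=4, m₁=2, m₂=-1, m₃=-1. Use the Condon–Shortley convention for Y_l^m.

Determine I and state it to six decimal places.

Σlᵢ=9 odd — θ-integrand is odd under cosθ→−cosθ; I=0

0.000000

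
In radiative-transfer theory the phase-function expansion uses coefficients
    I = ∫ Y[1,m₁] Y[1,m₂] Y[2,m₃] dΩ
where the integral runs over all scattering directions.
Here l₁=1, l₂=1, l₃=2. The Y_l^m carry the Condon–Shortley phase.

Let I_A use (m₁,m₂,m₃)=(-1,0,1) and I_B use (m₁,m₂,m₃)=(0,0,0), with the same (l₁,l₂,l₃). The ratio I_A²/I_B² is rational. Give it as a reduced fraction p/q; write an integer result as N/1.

Shared (l₁,l₂,l₃)=(1,1,2): N and (l;000)² cancel in I_A²/I_B².
A: Δ = 0!·2!·2!/5! = 1/30; Racah Σ t=0..0: t=0:+1/2 = 1/2; ⇒ 3j(1 1 2; -1 0 1)² = 1/10, sgn -1
B: Δ = 0!·2!·2!/5! = 1/30; Racah Σ t=0..0: t=0:+1/1 = 1/1; ⇒ 3j(1 1 2; 0 0 0)² = 2/15, sgn +1
I_A²/I_B² = (1/10)/(2/15) = 3/4

3/4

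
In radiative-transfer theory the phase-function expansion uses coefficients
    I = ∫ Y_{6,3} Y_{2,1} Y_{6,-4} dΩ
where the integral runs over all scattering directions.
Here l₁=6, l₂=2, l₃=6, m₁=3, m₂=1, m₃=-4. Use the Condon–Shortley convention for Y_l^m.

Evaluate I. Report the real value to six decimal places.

0.179515

Checks pass: Σm=0; 14 even; l₃=6∈[4,8].
(2·6+1)(2·2+1)(2·6+1) = 845
Δ: 2! 10! 2! / 15! → 1/90090
sum: t=0:+1/69120 t=1:−1/14400 t=2:+1/69120 = -7/172800
3j²(6 2 6; 0 0 0) = Δ·Π!·Σ² = 14/715  (sign -1)
sum: t=1:−1/161280 t=2:+1/725760 = -1/207360
3j²(6 2 6; 3 1 -4) = Δ·Π!·Σ² = 7/286  (sign -1)
combine: 4πI² = 845·14/715·7/286 = 49/121
take √, sign +1: I = 0.17951487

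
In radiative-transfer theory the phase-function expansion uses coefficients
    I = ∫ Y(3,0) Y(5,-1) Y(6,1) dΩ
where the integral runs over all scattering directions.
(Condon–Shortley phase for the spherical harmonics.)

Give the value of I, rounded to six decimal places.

-0.123080

Rules hold: Σm=0, L=14 even, 2≤6≤8.
N = 7·11·13 = 1001
Δ = 2!·4!·8!/15! = 1/675675
Racah Σ t=0..2: t=0:+1/8640 t=1:−1/2304 t=2:+1/8640 = -7/34560
⇒ 3j(3 5 6; 0 0 0)² = 7/429, sgn -1
Racah Σ t=0..2: t=0:+1/6912 t=1:−1/2880 t=2:+1/17280 = -1/6912
⇒ 3j(3 5 6; 0 -1 1)² = 5/429, sgn +1
4πI² = N·(3j₀)²·(3jₘ)² = 245/1287
I = -1·√(0.190365/4π) = -0.12308038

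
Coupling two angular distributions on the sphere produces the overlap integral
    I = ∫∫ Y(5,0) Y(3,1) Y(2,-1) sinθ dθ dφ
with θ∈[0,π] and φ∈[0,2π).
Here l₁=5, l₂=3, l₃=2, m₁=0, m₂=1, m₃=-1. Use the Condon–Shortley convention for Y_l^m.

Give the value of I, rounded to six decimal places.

0.169433

Rules hold: Σm=0, L=10 even, 2≤2≤8.
N = 11·7·5 = 385
Δ = 6!·4!·0!/11! = 1/2310
Racah Σ t=3..3: t=3:−1/144 = -1/144
⇒ 3j(5 3 2; 0 0 0)² = 10/231, sgn -1
Racah Σ t=4..4: t=4:+1/288 = 1/288
⇒ 3j(5 3 2; 0 1 -1)² = 5/231, sgn -1
4πI² = N·(3j₀)²·(3jₘ)² = 250/693
I = +1·√(0.36075/4π) = 0.16943318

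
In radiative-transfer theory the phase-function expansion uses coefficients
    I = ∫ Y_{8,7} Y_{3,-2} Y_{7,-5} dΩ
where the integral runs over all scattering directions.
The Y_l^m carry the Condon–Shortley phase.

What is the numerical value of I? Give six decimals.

-0.191458

Rules hold: Σm=0, L=18 even, 5≤7≤11.
N = 17·7·15 = 1785
Δ = 4!·12!·2!/19! = 1/5290740
Racah Σ t=1..3: t=1:−1/7257600 t=2:+1/2073600 t=3:−1/7257600 = 1/4838400
⇒ 3j(8 3 7; 0 0 0)² = 252/20995, sgn -1
Racah Σ t=0..1: t=0:+1/958003200 t=1:−1/5748019200 = 1/1149603840
⇒ 3j(8 3 7; 7 -2 -5)² = 125/5814, sgn +1
4πI² = N·(3j₀)²·(3jₘ)² = 36750/79781
I = -1·√(0.460636/4π) = -0.19145821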